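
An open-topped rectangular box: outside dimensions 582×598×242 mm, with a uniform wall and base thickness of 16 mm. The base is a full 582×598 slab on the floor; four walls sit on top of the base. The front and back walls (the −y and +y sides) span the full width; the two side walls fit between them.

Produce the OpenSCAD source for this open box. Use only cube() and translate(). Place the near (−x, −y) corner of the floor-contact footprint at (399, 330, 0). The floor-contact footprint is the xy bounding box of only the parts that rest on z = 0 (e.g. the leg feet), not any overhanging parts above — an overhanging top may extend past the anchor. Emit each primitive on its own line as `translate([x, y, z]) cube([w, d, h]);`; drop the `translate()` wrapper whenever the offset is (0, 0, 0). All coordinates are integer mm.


translate([399, 330, 0]) cube([582, 598, 16]);
translate([399, 330, 16]) cube([582, 16, 226]);
translate([399, 912, 16]) cube([582, 16, 226]);
translate([399, 346, 16]) cube([16, 566, 226]);
translate([965, 346, 16]) cube([16, 566, 226]);


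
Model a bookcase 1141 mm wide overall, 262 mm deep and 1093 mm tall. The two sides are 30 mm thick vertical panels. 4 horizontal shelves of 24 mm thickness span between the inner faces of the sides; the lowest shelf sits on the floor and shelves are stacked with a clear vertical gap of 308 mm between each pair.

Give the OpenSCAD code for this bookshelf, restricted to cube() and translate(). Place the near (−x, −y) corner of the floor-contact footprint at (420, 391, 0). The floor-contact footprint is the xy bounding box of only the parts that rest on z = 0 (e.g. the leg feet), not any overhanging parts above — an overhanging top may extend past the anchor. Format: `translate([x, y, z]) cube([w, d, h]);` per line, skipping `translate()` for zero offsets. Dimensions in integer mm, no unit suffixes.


translate([420, 391, 0]) cube([30, 262, 1093]);
translate([1531, 391, 0]) cube([30, 262, 1093]);
translate([450, 391, 0]) cube([1081, 262, 24]);
translate([450, 391, 332]) cube([1081, 262, 24]);
translate([450, 391, 664]) cube([1081, 262, 24]);
translate([450, 391, 996]) cube([1081, 262, 24]);


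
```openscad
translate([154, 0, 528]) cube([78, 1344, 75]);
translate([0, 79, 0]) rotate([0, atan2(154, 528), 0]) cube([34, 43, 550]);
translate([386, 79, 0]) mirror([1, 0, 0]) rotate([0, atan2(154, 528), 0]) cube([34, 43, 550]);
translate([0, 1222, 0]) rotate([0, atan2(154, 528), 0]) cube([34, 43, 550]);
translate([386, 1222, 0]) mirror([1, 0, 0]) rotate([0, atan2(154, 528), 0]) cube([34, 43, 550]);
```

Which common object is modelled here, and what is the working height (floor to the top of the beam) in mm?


A sawhorse. The overall height is 603 mm.

A beam across two mirrored pairs of raked legs — a sawhorse. The beam's underside is at z = 528 (matching the legs' vertical rise in atan2(154, 528)) and the beam is 75 mm tall, so its top is at 528 + 75 = 603 mm. The raked legs top out at the beam's underside, so that is the highest point.


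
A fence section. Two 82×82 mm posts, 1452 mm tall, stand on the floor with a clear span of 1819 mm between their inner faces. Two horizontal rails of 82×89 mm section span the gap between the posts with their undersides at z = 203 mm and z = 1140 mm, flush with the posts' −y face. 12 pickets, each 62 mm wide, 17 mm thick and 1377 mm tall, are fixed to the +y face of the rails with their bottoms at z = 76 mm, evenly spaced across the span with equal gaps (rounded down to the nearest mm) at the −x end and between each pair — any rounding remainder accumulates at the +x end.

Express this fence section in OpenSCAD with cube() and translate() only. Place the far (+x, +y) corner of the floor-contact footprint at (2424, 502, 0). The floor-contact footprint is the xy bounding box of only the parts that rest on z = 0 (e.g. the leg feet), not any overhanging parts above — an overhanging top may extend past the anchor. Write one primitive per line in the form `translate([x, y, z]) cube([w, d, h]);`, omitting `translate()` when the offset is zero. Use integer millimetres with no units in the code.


translate([441, 420, 0]) cube([82, 82, 1452]);
translate([2342, 420, 0]) cube([82, 82, 1452]);
translate([523, 420, 203]) cube([1819, 82, 89]);
translate([523, 420, 1140]) cube([1819, 82, 89]);
translate([605, 502, 76]) cube([62, 17, 1377]);
translate([749, 502, 76]) cube([62, 17, 1377]);
translate([893, 502, 76]) cube([62, 17, 1377]);
translate([1037, 502, 76]) cube([62, 17, 1377]);
translate([1181, 502, 76]) cube([62, 17, 1377]);
translate([1325, 502, 76]) cube([62, 17, 1377]);
translate([1469, 502, 76]) cube([62, 17, 1377]);
translate([1613, 502, 76]) cube([62, 17, 1377]);
translate([1757, 502, 76]) cube([62, 17, 1377]);
translate([1901, 502, 76]) cube([62, 17, 1377]);
translate([2045, 502, 76]) cube([62, 17, 1377]);
translate([2189, 502, 76]) cube([62, 17, 1377]);


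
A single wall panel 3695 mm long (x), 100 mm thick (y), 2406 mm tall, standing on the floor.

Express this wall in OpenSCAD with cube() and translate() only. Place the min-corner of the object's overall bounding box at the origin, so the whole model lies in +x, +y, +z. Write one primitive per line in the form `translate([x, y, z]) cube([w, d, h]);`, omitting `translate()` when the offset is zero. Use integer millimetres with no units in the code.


cube([3695, 100, 2406]);


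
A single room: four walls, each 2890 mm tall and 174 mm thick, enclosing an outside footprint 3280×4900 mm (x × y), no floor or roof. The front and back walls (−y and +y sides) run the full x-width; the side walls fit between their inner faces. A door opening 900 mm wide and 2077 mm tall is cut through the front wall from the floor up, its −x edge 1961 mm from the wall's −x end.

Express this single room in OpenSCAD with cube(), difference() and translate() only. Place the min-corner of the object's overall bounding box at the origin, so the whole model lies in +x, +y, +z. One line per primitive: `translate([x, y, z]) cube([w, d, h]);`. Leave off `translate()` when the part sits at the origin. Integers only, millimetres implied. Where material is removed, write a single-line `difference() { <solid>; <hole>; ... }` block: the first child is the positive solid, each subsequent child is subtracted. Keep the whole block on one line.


difference() { cube([3280, 174, 2890]); translate([1961, 0, 0]) cube([900, 174, 2077]); }
translate([0, 4726, 0]) cube([3280, 174, 2890]);
translate([0, 174, 0]) cube([174, 4552, 2890]);
translate([3106, 174, 0]) cube([174, 4552, 2890]);


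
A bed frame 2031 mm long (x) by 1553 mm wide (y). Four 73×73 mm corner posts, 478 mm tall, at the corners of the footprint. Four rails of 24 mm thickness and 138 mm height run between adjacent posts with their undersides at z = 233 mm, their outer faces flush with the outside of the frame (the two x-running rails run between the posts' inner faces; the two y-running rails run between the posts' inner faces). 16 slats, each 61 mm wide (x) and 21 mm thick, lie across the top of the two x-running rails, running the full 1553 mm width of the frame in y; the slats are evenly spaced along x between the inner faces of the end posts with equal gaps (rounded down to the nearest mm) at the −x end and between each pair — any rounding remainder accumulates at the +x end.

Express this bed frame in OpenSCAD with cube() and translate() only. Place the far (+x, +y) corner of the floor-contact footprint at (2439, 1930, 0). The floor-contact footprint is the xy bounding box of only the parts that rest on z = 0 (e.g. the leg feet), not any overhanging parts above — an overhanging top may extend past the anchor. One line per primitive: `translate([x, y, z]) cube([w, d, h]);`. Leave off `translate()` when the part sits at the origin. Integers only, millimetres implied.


translate([408, 377, 0]) cube([73, 73, 478]);
translate([408, 1857, 0]) cube([73, 73, 478]);
translate([2366, 377, 0]) cube([73, 73, 478]);
translate([2366, 1857, 0]) cube([73, 73, 478]);
translate([481, 377, 233]) cube([1885, 24, 138]);
translate([481, 1906, 233]) cube([1885, 24, 138]);
translate([408, 450, 233]) cube([24, 1407, 138]);
translate([2415, 450, 233]) cube([24, 1407, 138]);
translate([534, 377, 371]) cube([61, 1553, 21]);
translate([648, 377, 371]) cube([61, 1553, 21]);
translate([762, 377, 371]) cube([61, 1553, 21]);
translate([876, 377, 371]) cube([61, 1553, 21]);
translate([990, 377, 371]) cube([61, 1553, 21]);
translate([1104, 377, 371]) cube([61, 1553, 21]);
translate([1218, 377, 371]) cube([61, 1553, 21]);
translate([1332, 377, 371]) cube([61, 1553, 21]);
translate([1446, 377, 371]) cube([61, 1553, 21]);
translate([1560, 377, 371]) cube([61, 1553, 21]);
translate([1674, 377, 371]) cube([61, 1553, 21]);
translate([1788, 377, 371]) cube([61, 1553, 21]);
translate([1902, 377, 371]) cube([61, 1553, 21]);
translate([2016, 377, 371]) cube([61, 1553, 21]);
translate([2130, 377, 371]) cube([61, 1553, 21]);
translate([2244, 377, 371]) cube([61, 1553, 21]);


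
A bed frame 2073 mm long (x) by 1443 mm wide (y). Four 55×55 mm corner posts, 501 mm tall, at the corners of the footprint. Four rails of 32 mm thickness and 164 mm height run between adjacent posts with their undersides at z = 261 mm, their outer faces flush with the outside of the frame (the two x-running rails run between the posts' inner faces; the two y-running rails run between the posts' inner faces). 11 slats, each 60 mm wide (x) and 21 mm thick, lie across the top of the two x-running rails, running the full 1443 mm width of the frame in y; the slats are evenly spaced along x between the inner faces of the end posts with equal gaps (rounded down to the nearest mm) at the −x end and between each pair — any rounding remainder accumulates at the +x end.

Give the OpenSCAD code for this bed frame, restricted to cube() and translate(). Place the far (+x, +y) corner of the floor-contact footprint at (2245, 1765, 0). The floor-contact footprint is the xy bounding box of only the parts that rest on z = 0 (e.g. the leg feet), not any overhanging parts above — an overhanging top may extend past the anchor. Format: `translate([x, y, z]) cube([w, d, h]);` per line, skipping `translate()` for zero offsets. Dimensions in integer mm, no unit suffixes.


translate([172, 322, 0]) cube([55, 55, 501]);
translate([172, 1710, 0]) cube([55, 55, 501]);
translate([2190, 322, 0]) cube([55, 55, 501]);
translate([2190, 1710, 0]) cube([55, 55, 501]);
translate([227, 322, 261]) cube([1963, 32, 164]);
translate([227, 1733, 261]) cube([1963, 32, 164]);
translate([172, 377, 261]) cube([32, 1333, 164]);
translate([2213, 377, 261]) cube([32, 1333, 164]);
translate([335, 322, 425]) cube([60, 1443, 21]);
translate([503, 322, 425]) cube([60, 1443, 21]);
translate([671, 322, 425]) cube([60, 1443, 21]);
translate([839, 322, 425]) cube([60, 1443, 21]);
translate([1007, 322, 425]) cube([60, 1443, 21]);
translate([1175, 322, 425]) cube([60, 1443, 21]);
translate([1343, 322, 425]) cube([60, 1443, 21]);
translate([1511, 322, 425]) cube([60, 1443, 21]);
translate([1679, 322, 425]) cube([60, 1443, 21]);
translate([1847, 322, 425]) cube([60, 1443, 21]);
translate([2015, 322, 425]) cube([60, 1443, 21]);


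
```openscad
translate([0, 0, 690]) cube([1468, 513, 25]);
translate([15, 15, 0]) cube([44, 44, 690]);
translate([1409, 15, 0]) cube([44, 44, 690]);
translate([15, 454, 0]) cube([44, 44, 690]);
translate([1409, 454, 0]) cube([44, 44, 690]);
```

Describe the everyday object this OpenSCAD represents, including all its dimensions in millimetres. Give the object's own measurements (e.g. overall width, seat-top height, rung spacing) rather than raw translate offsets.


A rectangular dining table. The top is 1468×513×25 mm with its upper surface at z = 715 mm. It stands on four 44×44 mm square legs, each inset 15 mm from the nearest pair of top edges, running from the floor to the underside of the top.


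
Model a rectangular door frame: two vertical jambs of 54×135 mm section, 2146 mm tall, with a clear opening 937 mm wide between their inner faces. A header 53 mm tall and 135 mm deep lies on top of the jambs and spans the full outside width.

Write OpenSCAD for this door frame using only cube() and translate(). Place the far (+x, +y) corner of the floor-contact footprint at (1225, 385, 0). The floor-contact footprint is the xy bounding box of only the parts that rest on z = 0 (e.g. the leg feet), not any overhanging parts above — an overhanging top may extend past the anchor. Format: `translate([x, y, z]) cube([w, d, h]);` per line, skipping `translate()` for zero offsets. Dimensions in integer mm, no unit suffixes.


translate([180, 250, 0]) cube([54, 135, 2146]);
translate([1171, 250, 0]) cube([54, 135, 2146]);
translate([180, 250, 2146]) cube([1045, 135, 53]);


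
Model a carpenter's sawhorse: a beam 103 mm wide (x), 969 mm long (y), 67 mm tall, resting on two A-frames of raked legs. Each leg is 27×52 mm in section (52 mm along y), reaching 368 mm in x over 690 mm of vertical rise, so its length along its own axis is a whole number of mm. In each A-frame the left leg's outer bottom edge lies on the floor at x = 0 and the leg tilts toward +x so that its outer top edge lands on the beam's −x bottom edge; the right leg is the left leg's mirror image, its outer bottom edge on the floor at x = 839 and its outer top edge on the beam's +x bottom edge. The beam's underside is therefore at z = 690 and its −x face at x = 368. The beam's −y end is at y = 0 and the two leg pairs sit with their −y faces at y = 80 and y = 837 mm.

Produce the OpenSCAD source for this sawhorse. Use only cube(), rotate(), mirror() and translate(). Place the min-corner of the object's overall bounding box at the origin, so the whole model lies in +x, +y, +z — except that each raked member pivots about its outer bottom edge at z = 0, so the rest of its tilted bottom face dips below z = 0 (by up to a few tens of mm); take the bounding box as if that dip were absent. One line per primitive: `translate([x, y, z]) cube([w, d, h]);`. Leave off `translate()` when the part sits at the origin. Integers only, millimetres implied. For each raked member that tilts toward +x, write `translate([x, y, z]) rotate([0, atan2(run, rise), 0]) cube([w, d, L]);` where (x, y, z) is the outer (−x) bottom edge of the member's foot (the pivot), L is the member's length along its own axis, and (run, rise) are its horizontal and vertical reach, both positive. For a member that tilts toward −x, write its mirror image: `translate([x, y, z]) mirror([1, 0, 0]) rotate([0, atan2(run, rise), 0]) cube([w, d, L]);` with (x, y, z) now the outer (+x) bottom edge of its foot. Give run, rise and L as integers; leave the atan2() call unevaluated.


translate([368, 0, 690]) cube([103, 969, 67]);
translate([0, 80, 0]) rotate([0, atan2(368, 690), 0]) cube([27, 52, 782]);
translate([839, 80, 0]) mirror([1, 0, 0]) rotate([0, atan2(368, 690), 0]) cube([27, 52, 782]);
translate([0, 837, 0]) rotate([0, atan2(368, 690), 0]) cube([27, 52, 782]);
translate([839, 837, 0]) mirror([1, 0, 0]) rotate([0, atan2(368, 690), 0]) cube([27, 52, 782]);


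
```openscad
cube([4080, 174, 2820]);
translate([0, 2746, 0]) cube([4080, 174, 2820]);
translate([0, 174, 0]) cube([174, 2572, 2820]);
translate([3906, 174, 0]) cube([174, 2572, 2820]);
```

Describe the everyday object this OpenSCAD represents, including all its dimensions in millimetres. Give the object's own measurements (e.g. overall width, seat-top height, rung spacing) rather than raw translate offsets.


The wall frame of a small rectangular building: four walls, each 2820 mm tall and 174 mm thick, enclosing a footprint 4080 mm (x) by 2920 mm (y) outside-to-outside, with no floor or roof. The front and back walls (the −y and +y sides) span the full width; the two side walls fit between them.


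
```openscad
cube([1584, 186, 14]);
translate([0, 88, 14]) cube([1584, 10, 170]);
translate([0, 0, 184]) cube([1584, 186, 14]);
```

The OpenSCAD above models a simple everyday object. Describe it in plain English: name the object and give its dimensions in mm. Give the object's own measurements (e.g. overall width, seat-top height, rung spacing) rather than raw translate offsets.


An I-beam lying along x, 1584 mm long. Overall section height 198 mm. Two flanges 186 mm wide (y) and 14 mm thick, one on the floor and one at the top; a web 10 mm thick runs between them, centred on the flange width.


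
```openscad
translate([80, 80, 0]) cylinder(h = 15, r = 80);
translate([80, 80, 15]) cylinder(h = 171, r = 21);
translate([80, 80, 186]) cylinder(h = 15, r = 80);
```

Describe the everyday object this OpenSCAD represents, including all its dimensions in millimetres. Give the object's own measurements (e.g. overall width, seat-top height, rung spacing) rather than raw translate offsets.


A spool: two coaxial disc flanges of radius 80 mm and thickness 15 mm, joined by a core cylinder of radius 21 mm and height 171 mm. The lower flange rests on z = 0 and the three cylinders share a vertical axis.


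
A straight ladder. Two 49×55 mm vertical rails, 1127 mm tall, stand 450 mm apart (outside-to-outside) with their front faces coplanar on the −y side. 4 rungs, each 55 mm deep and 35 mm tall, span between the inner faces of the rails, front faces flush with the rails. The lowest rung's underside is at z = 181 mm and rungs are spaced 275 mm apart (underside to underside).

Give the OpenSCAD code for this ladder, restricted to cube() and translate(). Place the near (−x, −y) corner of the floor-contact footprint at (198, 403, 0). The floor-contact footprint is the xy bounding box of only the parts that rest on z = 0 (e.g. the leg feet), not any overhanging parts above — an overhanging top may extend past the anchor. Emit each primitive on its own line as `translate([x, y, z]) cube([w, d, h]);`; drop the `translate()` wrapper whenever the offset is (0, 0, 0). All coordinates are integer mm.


// rung span = 450 - 2*49 = 352
// rung[k] z = 181 + k*275
translate([198, 403, 0]) cube([49, 55, 1127]);
translate([599, 403, 0]) cube([49, 55, 1127]);
translate([247, 403, 181]) cube([352, 55, 35]);
translate([247, 403, 456]) cube([352, 55, 35]);
translate([247, 403, 731]) cube([352, 55, 35]);
translate([247, 403, 1006]) cube([352, 55, 35]);


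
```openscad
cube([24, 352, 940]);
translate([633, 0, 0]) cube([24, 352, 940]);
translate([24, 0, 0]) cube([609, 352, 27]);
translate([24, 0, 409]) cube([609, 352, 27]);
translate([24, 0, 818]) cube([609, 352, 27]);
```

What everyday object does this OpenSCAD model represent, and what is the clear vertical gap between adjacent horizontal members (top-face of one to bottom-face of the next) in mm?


A bookshelf. The clear shelf gap is 382 mm.

Two tall side panels with 3 horizontal boards between them — a bookshelf. The first two shelf undersides are at z = 0 and z = 409; with shelf thickness 27, the clear gap is 409 − 0 − 27 = 382 mm.


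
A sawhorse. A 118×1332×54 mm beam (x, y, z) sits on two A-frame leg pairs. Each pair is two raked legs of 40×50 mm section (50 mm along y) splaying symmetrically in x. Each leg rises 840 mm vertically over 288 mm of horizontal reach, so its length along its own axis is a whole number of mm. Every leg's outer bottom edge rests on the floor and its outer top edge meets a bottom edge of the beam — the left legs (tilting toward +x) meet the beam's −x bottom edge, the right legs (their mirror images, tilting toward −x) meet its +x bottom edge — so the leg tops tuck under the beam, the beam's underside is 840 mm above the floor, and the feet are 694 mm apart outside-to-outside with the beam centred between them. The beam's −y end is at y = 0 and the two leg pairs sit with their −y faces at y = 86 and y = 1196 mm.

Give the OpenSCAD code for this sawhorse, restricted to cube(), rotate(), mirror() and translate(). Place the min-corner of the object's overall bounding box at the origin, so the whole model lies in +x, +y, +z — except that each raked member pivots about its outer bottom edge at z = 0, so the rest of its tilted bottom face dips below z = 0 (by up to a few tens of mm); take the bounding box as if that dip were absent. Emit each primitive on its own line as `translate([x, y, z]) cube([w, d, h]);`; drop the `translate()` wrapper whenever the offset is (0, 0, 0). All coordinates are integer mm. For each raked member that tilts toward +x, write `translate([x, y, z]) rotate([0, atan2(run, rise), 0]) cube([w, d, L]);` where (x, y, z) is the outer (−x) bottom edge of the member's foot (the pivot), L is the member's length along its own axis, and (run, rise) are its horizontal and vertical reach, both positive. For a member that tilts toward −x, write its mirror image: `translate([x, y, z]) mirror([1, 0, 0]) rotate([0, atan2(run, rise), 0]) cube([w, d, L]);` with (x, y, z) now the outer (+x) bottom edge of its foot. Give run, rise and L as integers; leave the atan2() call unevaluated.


translate([288, 0, 840]) cube([118, 1332, 54]);
translate([0, 86, 0]) rotate([0, atan2(288, 840), 0]) cube([40, 50, 888]);
translate([694, 86, 0]) mirror([1, 0, 0]) rotate([0, atan2(288, 840), 0]) cube([40, 50, 888]);
translate([0, 1196, 0]) rotate([0, atan2(288, 840), 0]) cube([40, 50, 888]);
translate([694, 1196, 0]) mirror([1, 0, 0]) rotate([0, atan2(288, 840), 0]) cube([40, 50, 888]);


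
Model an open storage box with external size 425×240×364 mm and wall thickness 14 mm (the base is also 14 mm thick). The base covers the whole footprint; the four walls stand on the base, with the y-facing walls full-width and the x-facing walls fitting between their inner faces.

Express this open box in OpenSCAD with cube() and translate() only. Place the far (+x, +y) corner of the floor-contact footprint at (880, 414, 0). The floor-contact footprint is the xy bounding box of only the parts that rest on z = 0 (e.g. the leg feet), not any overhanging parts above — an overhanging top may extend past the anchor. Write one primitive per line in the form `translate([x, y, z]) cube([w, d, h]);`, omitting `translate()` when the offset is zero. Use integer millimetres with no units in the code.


translate([455, 174, 0]) cube([425, 240, 14]);
translate([455, 174, 14]) cube([425, 14, 350]);
translate([455, 400, 14]) cube([425, 14, 350]);
translate([455, 188, 14]) cube([14, 212, 350]);
translate([866, 188, 14]) cube([14, 212, 350]);


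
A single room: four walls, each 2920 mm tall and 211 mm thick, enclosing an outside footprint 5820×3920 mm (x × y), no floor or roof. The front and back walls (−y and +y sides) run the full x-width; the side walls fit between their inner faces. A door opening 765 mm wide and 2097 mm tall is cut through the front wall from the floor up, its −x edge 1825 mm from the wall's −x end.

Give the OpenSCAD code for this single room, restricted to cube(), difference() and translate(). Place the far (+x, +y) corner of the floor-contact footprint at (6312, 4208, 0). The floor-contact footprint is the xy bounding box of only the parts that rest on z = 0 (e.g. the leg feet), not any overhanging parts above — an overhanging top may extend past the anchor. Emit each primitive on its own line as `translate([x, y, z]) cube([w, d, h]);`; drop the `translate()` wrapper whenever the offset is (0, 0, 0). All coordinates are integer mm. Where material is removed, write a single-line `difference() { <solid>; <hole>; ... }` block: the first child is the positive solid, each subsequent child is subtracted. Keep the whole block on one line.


difference() { translate([492, 288, 0]) cube([5820, 211, 2920]); translate([2317, 288, 0]) cube([765, 211, 2097]); }
translate([492, 3997, 0]) cube([5820, 211, 2920]);
translate([492, 499, 0]) cube([211, 3498, 2920]);
translate([6101, 499, 0]) cube([211, 3498, 2920]);


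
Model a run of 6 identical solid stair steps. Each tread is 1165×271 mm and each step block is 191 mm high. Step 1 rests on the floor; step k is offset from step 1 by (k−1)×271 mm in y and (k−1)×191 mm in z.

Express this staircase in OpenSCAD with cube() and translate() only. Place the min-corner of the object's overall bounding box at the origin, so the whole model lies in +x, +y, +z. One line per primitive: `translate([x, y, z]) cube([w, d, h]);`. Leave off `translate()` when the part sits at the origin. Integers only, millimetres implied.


cube([1165, 271, 191]);
translate([0, 271, 191]) cube([1165, 271, 191]);
translate([0, 542, 382]) cube([1165, 271, 191]);
translate([0, 813, 573]) cube([1165, 271, 191]);
translate([0, 1084, 764]) cube([1165, 271, 191]);
translate([0, 1355, 955]) cube([1165, 271, 191]);


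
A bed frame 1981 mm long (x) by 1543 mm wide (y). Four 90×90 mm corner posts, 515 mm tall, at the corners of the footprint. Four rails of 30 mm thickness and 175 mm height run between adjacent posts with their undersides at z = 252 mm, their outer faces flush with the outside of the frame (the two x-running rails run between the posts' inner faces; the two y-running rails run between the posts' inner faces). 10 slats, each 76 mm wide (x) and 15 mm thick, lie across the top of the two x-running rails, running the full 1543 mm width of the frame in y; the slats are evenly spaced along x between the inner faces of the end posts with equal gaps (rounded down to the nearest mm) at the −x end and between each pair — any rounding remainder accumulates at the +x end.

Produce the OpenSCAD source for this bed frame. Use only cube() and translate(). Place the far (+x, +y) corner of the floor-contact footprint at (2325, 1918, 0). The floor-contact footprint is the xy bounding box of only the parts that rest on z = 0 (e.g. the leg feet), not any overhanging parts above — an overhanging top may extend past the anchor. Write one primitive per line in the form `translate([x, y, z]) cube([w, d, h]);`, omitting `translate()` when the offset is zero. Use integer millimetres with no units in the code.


translate([344, 375, 0]) cube([90, 90, 515]);
translate([344, 1828, 0]) cube([90, 90, 515]);
translate([2235, 375, 0]) cube([90, 90, 515]);
translate([2235, 1828, 0]) cube([90, 90, 515]);
translate([434, 375, 252]) cube([1801, 30, 175]);
translate([434, 1888, 252]) cube([1801, 30, 175]);
translate([344, 465, 252]) cube([30, 1363, 175]);
translate([2295, 465, 252]) cube([30, 1363, 175]);
translate([528, 375, 427]) cube([76, 1543, 15]);
translate([698, 375, 427]) cube([76, 1543, 15]);
translate([868, 375, 427]) cube([76, 1543, 15]);
translate([1038, 375, 427]) cube([76, 1543, 15]);
translate([1208, 375, 427]) cube([76, 1543, 15]);
translate([1378, 375, 427]) cube([76, 1543, 15]);
translate([1548, 375, 427]) cube([76, 1543, 15]);
translate([1718, 375, 427]) cube([76, 1543, 15]);
translate([1888, 375, 427]) cube([76, 1543, 15]);
translate([2058, 375, 427]) cube([76, 1543, 15]);


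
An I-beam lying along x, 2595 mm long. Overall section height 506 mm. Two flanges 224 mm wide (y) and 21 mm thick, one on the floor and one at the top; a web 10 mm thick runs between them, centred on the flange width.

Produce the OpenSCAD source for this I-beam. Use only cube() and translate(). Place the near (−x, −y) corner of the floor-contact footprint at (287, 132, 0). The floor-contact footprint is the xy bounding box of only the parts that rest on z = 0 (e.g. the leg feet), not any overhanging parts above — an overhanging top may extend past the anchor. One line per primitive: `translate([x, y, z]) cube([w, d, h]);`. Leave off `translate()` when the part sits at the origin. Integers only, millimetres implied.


translate([287, 132, 0]) cube([2595, 224, 21]);
translate([287, 239, 21]) cube([2595, 10, 464]);
translate([287, 132, 485]) cube([2595, 224, 21]);


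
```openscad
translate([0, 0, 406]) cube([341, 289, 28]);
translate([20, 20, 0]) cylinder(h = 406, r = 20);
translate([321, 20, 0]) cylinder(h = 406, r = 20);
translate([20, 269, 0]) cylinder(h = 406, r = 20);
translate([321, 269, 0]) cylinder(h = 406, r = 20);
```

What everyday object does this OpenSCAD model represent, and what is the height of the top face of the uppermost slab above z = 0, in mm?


A stool. The seat height is 434 mm.

A 341×289×28 slab at z = 406 on four corner cylinders — a stool. The seat top is 406 + 28 = 434 mm.


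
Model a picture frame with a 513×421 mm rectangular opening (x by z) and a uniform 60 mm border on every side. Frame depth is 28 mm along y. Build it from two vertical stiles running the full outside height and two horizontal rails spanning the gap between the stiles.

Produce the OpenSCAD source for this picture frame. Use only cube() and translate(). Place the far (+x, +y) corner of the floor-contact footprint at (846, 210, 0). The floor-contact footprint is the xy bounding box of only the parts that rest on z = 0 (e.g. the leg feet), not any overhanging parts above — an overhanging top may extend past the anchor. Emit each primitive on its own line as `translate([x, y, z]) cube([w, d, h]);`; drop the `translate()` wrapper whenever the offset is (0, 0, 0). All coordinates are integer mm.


translate([213, 182, 0]) cube([60, 28, 541]);
translate([786, 182, 0]) cube([60, 28, 541]);
translate([273, 182, 0]) cube([513, 28, 60]);
translate([273, 182, 481]) cube([513, 28, 60]);


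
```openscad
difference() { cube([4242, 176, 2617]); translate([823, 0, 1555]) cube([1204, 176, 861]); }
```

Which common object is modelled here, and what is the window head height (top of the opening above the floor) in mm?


A wall with a window opening. The window head height is 2416 mm.

A wall with a rectangular opening subtracted — a window. Sill at z = 1555, opening 861 mm tall, so the head is at 1555 + 861 = 2416 mm.


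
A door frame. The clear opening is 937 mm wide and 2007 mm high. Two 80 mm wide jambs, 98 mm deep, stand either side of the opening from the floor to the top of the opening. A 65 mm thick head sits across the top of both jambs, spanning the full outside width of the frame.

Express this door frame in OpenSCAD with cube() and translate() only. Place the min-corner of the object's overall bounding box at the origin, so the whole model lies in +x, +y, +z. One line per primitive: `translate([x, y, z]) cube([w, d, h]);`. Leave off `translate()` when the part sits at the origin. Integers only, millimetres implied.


cube([80, 98, 2007]);
translate([1017, 0, 0]) cube([80, 98, 2007]);
translate([0, 0, 2007]) cube([1097, 98, 65]);


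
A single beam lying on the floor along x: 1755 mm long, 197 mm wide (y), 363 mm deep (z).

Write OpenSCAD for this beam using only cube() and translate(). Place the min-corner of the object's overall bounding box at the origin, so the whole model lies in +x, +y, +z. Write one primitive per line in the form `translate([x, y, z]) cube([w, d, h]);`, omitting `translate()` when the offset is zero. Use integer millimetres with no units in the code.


cube([1755, 197, 363]);


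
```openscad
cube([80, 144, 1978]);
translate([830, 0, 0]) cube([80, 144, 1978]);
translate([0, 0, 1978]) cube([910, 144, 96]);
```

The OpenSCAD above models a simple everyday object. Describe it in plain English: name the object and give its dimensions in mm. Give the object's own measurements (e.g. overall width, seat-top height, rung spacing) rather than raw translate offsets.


A door frame. The clear opening is 750 mm wide and 1978 mm high. Two 80 mm wide jambs, 144 mm deep, stand either side of the opening from the floor to the top of the opening. A 96 mm thick head sits across the top of both jambs, spanning the full outside width of the frame.


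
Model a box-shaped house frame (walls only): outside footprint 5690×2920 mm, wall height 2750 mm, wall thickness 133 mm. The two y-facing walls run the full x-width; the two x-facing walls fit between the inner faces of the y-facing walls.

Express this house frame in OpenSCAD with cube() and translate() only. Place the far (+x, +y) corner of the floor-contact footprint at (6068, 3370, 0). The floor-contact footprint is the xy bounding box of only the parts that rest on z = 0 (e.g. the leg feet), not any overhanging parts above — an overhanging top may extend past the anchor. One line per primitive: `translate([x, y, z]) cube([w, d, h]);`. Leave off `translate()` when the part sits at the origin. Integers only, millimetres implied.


translate([378, 450, 0]) cube([5690, 133, 2750]);
translate([378, 3237, 0]) cube([5690, 133, 2750]);
translate([378, 583, 0]) cube([133, 2654, 2750]);
translate([5935, 583, 0]) cube([133, 2654, 2750]);


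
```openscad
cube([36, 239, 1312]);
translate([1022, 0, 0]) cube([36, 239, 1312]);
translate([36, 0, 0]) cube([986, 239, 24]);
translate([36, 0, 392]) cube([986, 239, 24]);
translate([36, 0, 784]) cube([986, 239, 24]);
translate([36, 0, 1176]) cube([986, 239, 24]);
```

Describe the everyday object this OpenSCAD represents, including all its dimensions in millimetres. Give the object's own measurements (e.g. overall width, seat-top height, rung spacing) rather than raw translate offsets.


An open bookshelf. Two side panels, each 36 mm thick, 239 mm deep and 1312 mm tall, stand 1058 mm apart (outside-to-outside). Between them sit 4 shelves, each 24 mm thick and 239 mm deep, spanning the full gap between the sides. The bottom shelf rests on the floor (its underside at z = 0) and the clear gap between one shelf's top and the next shelf's underside is 368 mm.


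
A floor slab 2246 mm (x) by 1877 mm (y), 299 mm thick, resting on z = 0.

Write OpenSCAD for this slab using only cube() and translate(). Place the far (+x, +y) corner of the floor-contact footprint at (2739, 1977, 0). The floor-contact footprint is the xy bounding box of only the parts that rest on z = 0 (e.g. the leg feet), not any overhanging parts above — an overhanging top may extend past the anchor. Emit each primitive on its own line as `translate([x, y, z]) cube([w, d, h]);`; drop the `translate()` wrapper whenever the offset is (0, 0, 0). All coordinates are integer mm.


translate([493, 100, 0]) cube([2246, 1877, 299]);


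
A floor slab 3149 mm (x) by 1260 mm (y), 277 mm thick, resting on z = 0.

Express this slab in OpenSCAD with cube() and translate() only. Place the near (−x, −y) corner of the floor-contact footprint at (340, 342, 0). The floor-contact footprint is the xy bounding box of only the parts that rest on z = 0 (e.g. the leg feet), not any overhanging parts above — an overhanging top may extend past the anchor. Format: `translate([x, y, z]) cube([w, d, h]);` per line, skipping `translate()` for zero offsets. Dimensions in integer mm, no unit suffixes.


translate([340, 342, 0]) cube([3149, 1260, 277]);


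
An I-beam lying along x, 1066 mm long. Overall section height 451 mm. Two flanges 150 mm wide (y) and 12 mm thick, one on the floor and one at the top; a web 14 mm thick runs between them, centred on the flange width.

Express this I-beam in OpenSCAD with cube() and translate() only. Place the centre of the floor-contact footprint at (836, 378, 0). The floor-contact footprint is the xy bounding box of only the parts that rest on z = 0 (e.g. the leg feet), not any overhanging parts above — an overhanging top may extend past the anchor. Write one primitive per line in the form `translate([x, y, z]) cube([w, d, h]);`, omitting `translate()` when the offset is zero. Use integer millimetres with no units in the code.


translate([303, 303, 0]) cube([1066, 150, 12]);
translate([303, 371, 12]) cube([1066, 14, 427]);
translate([303, 303, 439]) cube([1066, 150, 12]);


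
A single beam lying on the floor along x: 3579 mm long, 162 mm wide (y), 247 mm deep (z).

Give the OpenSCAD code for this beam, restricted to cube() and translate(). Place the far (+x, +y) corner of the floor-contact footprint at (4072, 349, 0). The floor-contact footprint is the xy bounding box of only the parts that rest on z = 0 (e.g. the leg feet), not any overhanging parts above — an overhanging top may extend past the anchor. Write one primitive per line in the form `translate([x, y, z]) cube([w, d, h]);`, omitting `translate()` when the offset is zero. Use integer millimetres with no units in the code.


translate([493, 187, 0]) cube([3579, 162, 247]);


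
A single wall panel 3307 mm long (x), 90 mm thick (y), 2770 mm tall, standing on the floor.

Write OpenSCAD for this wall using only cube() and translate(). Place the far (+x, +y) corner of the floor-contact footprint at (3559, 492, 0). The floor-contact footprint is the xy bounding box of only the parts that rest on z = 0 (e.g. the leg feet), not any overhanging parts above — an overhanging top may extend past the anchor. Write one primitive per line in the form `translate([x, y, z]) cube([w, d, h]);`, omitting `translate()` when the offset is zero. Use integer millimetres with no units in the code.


translate([252, 402, 0]) cube([3307, 90, 2770]);


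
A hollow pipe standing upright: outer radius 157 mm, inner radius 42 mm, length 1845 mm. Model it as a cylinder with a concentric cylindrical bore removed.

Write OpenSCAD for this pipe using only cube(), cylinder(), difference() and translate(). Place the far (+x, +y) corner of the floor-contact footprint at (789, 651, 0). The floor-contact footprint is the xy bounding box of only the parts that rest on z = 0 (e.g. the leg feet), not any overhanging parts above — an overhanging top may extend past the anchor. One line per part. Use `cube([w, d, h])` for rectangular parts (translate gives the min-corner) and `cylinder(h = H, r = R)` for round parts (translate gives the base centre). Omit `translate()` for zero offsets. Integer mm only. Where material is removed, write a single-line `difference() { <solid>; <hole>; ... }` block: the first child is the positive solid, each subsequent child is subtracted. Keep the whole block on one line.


difference() { translate([632, 494, 0]) cylinder(h = 1845, r = 157); translate([632, 494, 0]) cylinder(h = 1845, r = 42); }


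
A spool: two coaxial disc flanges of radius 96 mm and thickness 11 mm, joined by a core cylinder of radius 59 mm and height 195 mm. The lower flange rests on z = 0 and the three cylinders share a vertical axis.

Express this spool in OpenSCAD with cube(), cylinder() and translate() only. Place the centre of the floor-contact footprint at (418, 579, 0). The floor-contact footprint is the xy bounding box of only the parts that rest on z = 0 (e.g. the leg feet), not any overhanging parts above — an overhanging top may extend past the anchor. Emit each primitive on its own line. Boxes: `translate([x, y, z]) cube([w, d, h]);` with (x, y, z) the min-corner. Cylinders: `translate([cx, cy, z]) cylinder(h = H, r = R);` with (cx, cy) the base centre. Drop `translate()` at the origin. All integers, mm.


translate([418, 579, 0]) cylinder(h = 11, r = 96);
translate([418, 579, 11]) cylinder(h = 195, r = 59);
translate([418, 579, 206]) cylinder(h = 11, r = 96);


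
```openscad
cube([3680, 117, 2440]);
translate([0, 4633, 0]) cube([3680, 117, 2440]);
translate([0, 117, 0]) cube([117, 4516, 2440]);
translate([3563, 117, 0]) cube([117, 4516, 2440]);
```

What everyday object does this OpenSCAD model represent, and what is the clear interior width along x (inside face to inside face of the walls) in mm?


A house (or room) frame. The interior width is 3446 mm.

Four 2440 mm walls enclosing a rectangle with no floor or roof — a room or house frame. Outside width is 3680 mm and wall thickness is 117 mm, so the interior width is 3680 − 2 × 117 = 3446 mm.


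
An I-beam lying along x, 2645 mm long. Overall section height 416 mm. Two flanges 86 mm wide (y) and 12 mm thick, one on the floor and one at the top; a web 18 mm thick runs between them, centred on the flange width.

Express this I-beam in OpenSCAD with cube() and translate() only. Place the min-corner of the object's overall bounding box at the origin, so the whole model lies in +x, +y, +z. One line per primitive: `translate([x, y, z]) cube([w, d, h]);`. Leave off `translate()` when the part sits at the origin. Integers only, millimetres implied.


cube([2645, 86, 12]);
translate([0, 34, 12]) cube([2645, 18, 392]);
translate([0, 0, 404]) cube([2645, 86, 12]);
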